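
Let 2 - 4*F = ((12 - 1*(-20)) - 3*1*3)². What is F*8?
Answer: -1054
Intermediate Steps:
F = -527/4 (F = ½ - ((12 - 1*(-20)) - 3*1*3)²/4 = ½ - ((12 + 20) - 3*3)²/4 = ½ - (32 - 9)²/4 = ½ - ¼*23² = ½ - ¼*529 = ½ - 529/4 = -527/4 ≈ -131.75)
F*8 = -527/4*8 = -1054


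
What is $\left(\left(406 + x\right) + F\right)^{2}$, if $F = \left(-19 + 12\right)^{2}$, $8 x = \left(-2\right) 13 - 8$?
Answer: $\frac{3250809}{16} \approx 2.0318 \cdot 10^{5}$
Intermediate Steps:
$x = - \frac{17}{4}$ ($x = \frac{\left(-2\right) 13 - 8}{8} = \frac{-26 - 8}{8} = \frac{1}{8} \left(-34\right) = - \frac{17}{4} \approx -4.25$)
$F = 49$ ($F = \left(-7\right)^{2} = 49$)
$\left(\left(406 + x\right) + F\right)^{2} = \left(\left(406 - \frac{17}{4}\right) + 49\right)^{2} = \left(\frac{1607}{4} + 49\right)^{2} = \left(\frac{1803}{4}\right)^{2} = \frac{3250809}{16}$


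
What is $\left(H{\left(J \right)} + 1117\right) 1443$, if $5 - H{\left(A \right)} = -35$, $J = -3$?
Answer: $1669551$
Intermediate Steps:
$H{\left(A \right)} = 40$ ($H{\left(A \right)} = 5 - -35 = 5 + 35 = 40$)
$\left(H{\left(J \right)} + 1117\right) 1443 = \left(40 + 1117\right) 1443 = 1157 \cdot 1443 = 1669551$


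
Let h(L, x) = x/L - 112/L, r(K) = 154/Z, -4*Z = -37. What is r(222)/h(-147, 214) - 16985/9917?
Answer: -160350929/6237793 ≈ -25.706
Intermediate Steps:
Z = 37/4 (Z = -¼*(-37) = 37/4 ≈ 9.2500)
r(K) = 616/37 (r(K) = 154/(37/4) = 154*(4/37) = 616/37)
h(L, x) = -112/L + x/L
r(222)/h(-147, 214) - 16985/9917 = 616/(37*(((-112 + 214)/(-147)))) - 16985/9917 = 616/(37*((-1/147*102))) - 16985*1/9917 = 616/(37*(-34/49)) - 16985/9917 = (616/37)*(-49/34) - 16985/9917 = -15092/629 - 16985/9917 = -160350929/6237793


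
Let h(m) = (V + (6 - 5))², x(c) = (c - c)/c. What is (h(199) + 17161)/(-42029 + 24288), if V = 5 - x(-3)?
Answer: -17197/17741 ≈ -0.96934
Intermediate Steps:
x(c) = 0 (x(c) = 0/c = 0)
V = 5 (V = 5 - 1*0 = 5 + 0 = 5)
h(m) = 36 (h(m) = (5 + (6 - 5))² = (5 + 1)² = 6² = 36)
(h(199) + 17161)/(-42029 + 24288) = (36 + 17161)/(-42029 + 24288) = 17197/(-17741) = 17197*(-1/17741) = -17197/17741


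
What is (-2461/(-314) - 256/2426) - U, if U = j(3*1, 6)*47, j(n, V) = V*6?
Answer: -641507343/380882 ≈ -1684.3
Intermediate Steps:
j(n, V) = 6*V
U = 1692 (U = (6*6)*47 = 36*47 = 1692)
(-2461/(-314) - 256/2426) - U = (-2461/(-314) - 256/2426) - 1*1692 = (-2461*(-1/314) - 256*1/2426) - 1692 = (2461/314 - 128/1213) - 1692 = 2945001/380882 - 1692 = -641507343/380882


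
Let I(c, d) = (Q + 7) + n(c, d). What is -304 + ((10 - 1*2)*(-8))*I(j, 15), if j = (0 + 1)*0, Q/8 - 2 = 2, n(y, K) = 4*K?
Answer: -6640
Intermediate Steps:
Q = 32 (Q = 16 + 8*2 = 16 + 16 = 32)
j = 0 (j = 1*0 = 0)
I(c, d) = 39 + 4*d (I(c, d) = (32 + 7) + 4*d = 39 + 4*d)
-304 + ((10 - 1*2)*(-8))*I(j, 15) = -304 + ((10 - 1*2)*(-8))*(39 + 4*15) = -304 + ((10 - 2)*(-8))*(39 + 60) = -304 + (8*(-8))*99 = -304 - 64*99 = -304 - 6336 = -6640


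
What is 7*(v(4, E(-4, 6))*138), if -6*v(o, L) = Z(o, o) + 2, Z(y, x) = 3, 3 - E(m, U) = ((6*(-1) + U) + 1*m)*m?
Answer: -805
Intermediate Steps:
E(m, U) = 3 - m*(-6 + U + m) (E(m, U) = 3 - ((6*(-1) + U) + 1*m)*m = 3 - ((-6 + U) + m)*m = 3 - (-6 + U + m)*m = 3 - m*(-6 + U + m))
v(o, L) = -5/6 (v(o, L) = -(3 + 2)/6 = -1/6*5 = -5/6)
7*(v(4, E(-4, 6))*138) = 7*(-5/6*138) = 7*(-115) = -805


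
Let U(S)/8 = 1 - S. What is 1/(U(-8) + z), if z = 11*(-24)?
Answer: -1/192 ≈ -0.0052083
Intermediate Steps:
z = -264
U(S) = 8 - 8*S (U(S) = 8*(1 - S) = 8 - 8*S)
1/(U(-8) + z) = 1/((8 - 8*(-8)) - 264) = 1/((8 + 64) - 264) = 1/(72 - 264) = 1/(-192) = -1/192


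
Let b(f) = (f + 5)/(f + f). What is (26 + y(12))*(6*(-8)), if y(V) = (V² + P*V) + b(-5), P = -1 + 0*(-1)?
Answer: -7584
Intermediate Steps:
b(f) = (5 + f)/(2*f) (b(f) = (5 + f)/((2*f)) = (5 + f)*(1/(2*f)) = (5 + f)/(2*f))
P = -1 (P = -1 + 0 = -1)
y(V) = V² - V (y(V) = (V² - V) + (½)*(5 - 5)/(-5) = (V² - V) + (½)*(-⅕)*0 = (V² - V) + 0 = V² - V)
(26 + y(12))*(6*(-8)) = (26 + 12*(-1 + 12))*(6*(-8)) = (26 + 12*11)*(-48) = (26 + 132)*(-48) = 158*(-48) = -7584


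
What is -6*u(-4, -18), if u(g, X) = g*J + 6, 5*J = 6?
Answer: -36/5 ≈ -7.2000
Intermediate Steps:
J = 6/5 (J = (1/5)*6 = 6/5 ≈ 1.2000)
u(g, X) = 6 + 6*g/5 (u(g, X) = g*(6/5) + 6 = 6*g/5 + 6 = 6 + 6*g/5)
-6*u(-4, -18) = -6*(6 + (6/5)*(-4)) = -6*(6 - 24/5) = -6*6/5 = -36/5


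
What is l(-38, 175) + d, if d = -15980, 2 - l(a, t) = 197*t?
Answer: -50453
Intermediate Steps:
l(a, t) = 2 - 197*t
l(-38, 175) + d = (2 - 197*175) - 15980 = (2 - 34475) - 15980 = -34473 - 15980 = -50453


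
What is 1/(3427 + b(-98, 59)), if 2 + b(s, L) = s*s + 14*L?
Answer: 1/13855 ≈ 7.2176e-5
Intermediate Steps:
b(s, L) = -2 + s**2 + 14*L (b(s, L) = -2 + (s*s + 14*L) = -2 + (s**2 + 14*L) = -2 + s**2 + 14*L)
1/(3427 + b(-98, 59)) = 1/(3427 + (-2 + (-98)**2 + 14*59)) = 1/(3427 + (-2 + 9604 + 826)) = 1/(3427 + 10428) = 1/13855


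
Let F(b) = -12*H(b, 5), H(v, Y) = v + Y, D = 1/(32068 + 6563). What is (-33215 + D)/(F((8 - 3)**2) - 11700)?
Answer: 320782166/116472465 ≈ 2.7541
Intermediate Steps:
D = 1/38631 ≈ 2.5886e-5
H(v, Y) = Y + v
F(b) = -60 - 12*b (F(b) = -12*(5 + b) = -60 - 12*b)
(-33215 + D)/(F((8 - 3)**2) - 11700) = (-33215 + 1/38631)/((-60 - 12*(8 - 3)**2) - 11700) = -1283128664/(38631*((-60 - 12*5**2) - 11700)) = -1283128664/(38631*((-60 - 12*25) - 11700)) = -1283128664/(38631*((-60 - 300) - 11700)) = -1283128664/(38631*(-360 - 11700)) = -1283128664/38631/(-12060) = -1283128664/38631*(-1/12060) = 320782166/116472465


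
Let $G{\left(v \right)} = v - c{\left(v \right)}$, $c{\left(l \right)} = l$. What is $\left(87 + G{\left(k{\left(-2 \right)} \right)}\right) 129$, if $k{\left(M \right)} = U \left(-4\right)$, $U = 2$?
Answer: $11223$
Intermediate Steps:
$k{\left(M \right)} = -8$ ($k{\left(M \right)} = 2 \left(-4\right) = -8$)
$G{\left(v \right)} = 0$ ($G{\left(v \right)} = v - v = 0$)
$\left(87 + G{\left(k{\left(-2 \right)} \right)}\right) 129 = \left(87 + 0\right) 129 = 87 \cdot 129 = 11223$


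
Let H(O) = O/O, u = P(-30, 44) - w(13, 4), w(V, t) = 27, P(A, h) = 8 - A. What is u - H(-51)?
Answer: 10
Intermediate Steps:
u = 11 (u = (8 - 1*(-30)) - 1*27 = (8 + 30) - 27 = 38 - 27 = 11)
H(O) = 1
u - H(-51) = 11 - 1*1 = 11 - 1 = 10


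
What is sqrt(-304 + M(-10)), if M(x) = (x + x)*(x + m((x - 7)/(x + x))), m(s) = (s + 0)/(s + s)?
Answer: I*sqrt(114) ≈ 10.677*I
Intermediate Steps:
m(s) = 1/2 (m(s) = s/((2*s)) = s*(1/(2*s)) = 1/2)
M(x) = 2*x*(1/2 + x) (M(x) = (x + x)*(x + 1/2) = (2*x)*(1/2 + x) = 2*x*(1/2 + x))
sqrt(-304 + M(-10)) = sqrt(-304 - 10*(1 + 2*(-10))) = sqrt(-304 - 10*(1 - 20)) = sqrt(-304 - 10*(-19)) = sqrt(-304 + 190) = sqrt(-114) = I*sqrt(114)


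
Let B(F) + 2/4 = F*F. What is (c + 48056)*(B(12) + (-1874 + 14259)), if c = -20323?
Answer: 694905781/2 ≈ 3.4745e+8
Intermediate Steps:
B(F) = -1/2 + F**2 (B(F) = -1/2 + F*F = -1/2 + F**2)
(c + 48056)*(B(12) + (-1874 + 14259)) = (-20323 + 48056)*((-1/2 + 12**2) + (-1874 + 14259)) = 27733*((-1/2 + 144) + 12385) = 27733*(287/2 + 12385) = 27733*(25057/2) = 694905781/2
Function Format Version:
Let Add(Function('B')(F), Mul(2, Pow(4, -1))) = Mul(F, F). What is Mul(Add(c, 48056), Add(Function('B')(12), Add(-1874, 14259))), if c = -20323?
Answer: Rational(694905781, 2) ≈ 3.4745e+8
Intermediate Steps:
Function('B')(F) = Add(Rational(-1, 2), Pow(F, 2)) (Function('B')(F) = Add(Rational(-1, 2), Mul(F, F)) = Add(Rational(-1, 2), Pow(F, 2)))
Mul(Add(c, 48056), Add(Function('B')(12), Add(-1874, 14259))) = Mul(Add(-20323, 48056), Add(Add(Rational(-1, 2), Pow(12, 2)), Add(-1874, 14259))) = Mul(27733, Add(Add(Rational(-1, 2), 144), 12385)) = Mul(27733, Add(Rational(287, 2), 12385)) = Mul(27733, Rational(25057, 2)) = Rational(694905781, 2)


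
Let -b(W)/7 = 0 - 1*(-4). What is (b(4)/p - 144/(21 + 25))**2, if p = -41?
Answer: 5326864/889249 ≈ 5.9903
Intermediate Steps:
b(W) = -28 (b(W) = -7*(0 - 1*(-4)) = -7*(0 + 4) = -7*4 = -28)
(b(4)/p - 144/(21 + 25))**2 = (-28/(-41) - 144/(21 + 25))**2 = (-28*(-1/41) - 144/46)**2 = (28/41 - 144*1/46)**2 = (28/41 - 72/23)**2 = (-2308/943)**2 = 5326864/889249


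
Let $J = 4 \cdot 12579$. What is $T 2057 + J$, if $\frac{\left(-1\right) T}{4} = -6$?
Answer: $99684$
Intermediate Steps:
$T = 24$ ($T = \left(-4\right) \left(-6\right) = 24$)
$J = 50316$
$T 2057 + J = 24 \cdot 2057 + 50316 = 49368 + 50316 = 99684$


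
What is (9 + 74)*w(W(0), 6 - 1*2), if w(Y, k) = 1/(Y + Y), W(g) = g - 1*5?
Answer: -83/10 ≈ -8.3000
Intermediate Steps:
W(g) = -5 + g (W(g) = g - 5 = -5 + g)
w(Y, k) = 1/(2*Y)
(9 + 74)*w(W(0), 6 - 1*2) = (9 + 74)*(1/(2*(-5 + 0))) = 83*((1/2)/(-5)) = 83*((1/2)*(-1/5)) = 83*(-1/10) = -83/10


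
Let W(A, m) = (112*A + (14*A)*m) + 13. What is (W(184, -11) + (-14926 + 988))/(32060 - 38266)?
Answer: 21653/6206 ≈ 3.4890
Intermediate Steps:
W(A, m) = 13 + 112*A + 14*A*m (W(A, m) = (112*A + 14*A*m) + 13 = 13 + 112*A + 14*A*m)
(W(184, -11) + (-14926 + 988))/(32060 - 38266) = ((13 + 112*184 + 14*184*(-11)) + (-14926 + 988))/(32060 - 38266) = ((13 + 20608 - 28336) - 13938)/(-6206) = (-7715 - 13938)*(-1/6206) = -21653*(-1/6206) = 21653/6206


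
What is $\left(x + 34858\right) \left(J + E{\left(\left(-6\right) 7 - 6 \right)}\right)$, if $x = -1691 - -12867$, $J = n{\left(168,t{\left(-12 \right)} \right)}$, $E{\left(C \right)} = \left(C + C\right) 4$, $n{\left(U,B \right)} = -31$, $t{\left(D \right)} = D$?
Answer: $-19104110$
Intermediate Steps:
$E{\left(C \right)} = 8 C$ ($E{\left(C \right)} = 2 C 4 = 8 C$)
$J = -31$
$x = 11176$ ($x = -1691 + 12867 = 11176$)
$\left(x + 34858\right) \left(J + E{\left(\left(-6\right) 7 - 6 \right)}\right) = \left(11176 + 34858\right) \left(-31 + 8 \left(\left(-6\right) 7 - 6\right)\right) = 46034 \left(-31 + 8 \left(-42 - 6\right)\right) = 46034 \left(-31 + 8 \left(-48\right)\right) = 46034 \left(-31 - 384\right) = 46034 \left(-415\right) = -19104110$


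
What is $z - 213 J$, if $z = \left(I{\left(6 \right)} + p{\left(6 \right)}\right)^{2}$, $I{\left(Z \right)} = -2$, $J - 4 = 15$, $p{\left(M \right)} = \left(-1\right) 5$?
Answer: $-3998$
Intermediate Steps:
$p{\left(M \right)} = -5$
$J = 19$ ($J = 4 + 15 = 19$)
$z = 49$ ($z = \left(-2 - 5\right)^{2} = \left(-7\right)^{2} = 49$)
$z - 213 J = 49 - 4047 = -3998$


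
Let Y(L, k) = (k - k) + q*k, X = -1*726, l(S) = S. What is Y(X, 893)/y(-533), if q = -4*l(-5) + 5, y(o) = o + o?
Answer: -22325/1066 ≈ -20.943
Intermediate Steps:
y(o) = 2*o
q = 25 (q = -4*(-5) + 5 = 20 + 5 = 25)
X = -726
Y(L, k) = 25*k (Y(L, k) = (k - k) + 25*k = 0 + 25*k = 25*k)
Y(X, 893)/y(-533) = (25*893)/((2*(-533))) = 22325/(-1066) = 22325*(-1/1066) = -22325/1066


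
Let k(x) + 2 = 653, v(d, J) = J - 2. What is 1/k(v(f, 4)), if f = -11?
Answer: 1/651 ≈ 0.0015361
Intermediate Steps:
v(d, J) = -2 + J
k(x) = 651 (k(x) = -2 + 653 = 651)
1/k(v(f, 4)) = 1/651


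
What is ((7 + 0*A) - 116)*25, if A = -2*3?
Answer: -2725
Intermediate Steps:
A = -6
((7 + 0*A) - 116)*25 = ((7 + 0*(-6)) - 116)*25 = ((7 + 0) - 116)*25 = (7 - 116)*25 = -109*25 = -2725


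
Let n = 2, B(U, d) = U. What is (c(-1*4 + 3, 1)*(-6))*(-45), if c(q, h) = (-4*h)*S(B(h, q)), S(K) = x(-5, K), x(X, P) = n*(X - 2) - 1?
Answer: 16200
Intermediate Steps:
x(X, P) = -5 + 2*X (x(X, P) = 2*(X - 2) - 1 = 2*(-2 + X) - 1 = (-4 + 2*X) - 1 = -5 + 2*X)
S(K) = -15 (S(K) = -5 + 2*(-5) = -5 - 10 = -15)
c(q, h) = 60*h (c(q, h) = -4*h*(-15) = 60*h)
(c(-1*4 + 3, 1)*(-6))*(-45) = ((60*1)*(-6))*(-45) = (60*(-6))*(-45) = -360*(-45) = 16200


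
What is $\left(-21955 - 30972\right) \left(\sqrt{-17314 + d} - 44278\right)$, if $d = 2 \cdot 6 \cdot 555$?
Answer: $2343501706 - 52927 i \sqrt{10654} \approx 2.3435 \cdot 10^{9} - 5.463 \cdot 10^{6} i$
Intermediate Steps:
$d = 6660$ ($d = 12 \cdot 555 = 6660$)
$\left(-21955 - 30972\right) \left(\sqrt{-17314 + d} - 44278\right) = \left(-21955 - 30972\right) \left(\sqrt{-17314 + 6660} - 44278\right) = - 52927 \left(\sqrt{-10654} - 44278\right) = - 52927 \left(i \sqrt{10654} - 44278\right) = - 52927 \left(-44278 + i \sqrt{10654}\right) = 2343501706 - 52927 i \sqrt{10654}$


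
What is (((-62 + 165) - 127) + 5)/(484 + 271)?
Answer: -19/755 ≈ -0.025166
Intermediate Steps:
(((-62 + 165) - 127) + 5)/(484 + 271) = ((103 - 127) + 5)/755 = (-24 + 5)*(1/755) = -19*1/755 = -19/755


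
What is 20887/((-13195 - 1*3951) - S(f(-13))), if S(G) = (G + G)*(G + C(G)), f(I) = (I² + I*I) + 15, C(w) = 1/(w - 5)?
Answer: -3634338/46347689 ≈ -0.078415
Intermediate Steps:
C(w) = 1/(-5 + w)
f(I) = 15 + 2*I² (f(I) = (I² + I²) + 15 = 2*I² + 15 = 15 + 2*I²)
S(G) = 2*G*(G + 1/(-5 + G)) (S(G) = (G + G)*(G + 1/(-5 + G)) = (2*G)*(G + 1/(-5 + G)) = 2*G*(G + 1/(-5 + G)))
20887/((-13195 - 1*3951) - S(f(-13))) = 20887/((-13195 - 1*3951) - 2*(15 + 2*(-13)²)*(1 + (15 + 2*(-13)²)*(-5 + (15 + 2*(-13)²)))/(-5 + (15 + 2*(-13)²))) = 20887/((-13195 - 3951) - 2*(15 + 2*169)*(1 + (15 + 2*169)*(-5 + (15 + 2*169)))/(-5 + (15 + 2*169))) = 20887/(-17146 - 2*(15 + 338)*(1 + (15 + 338)*(-5 + (15 + 338)))/(-5 + (15 + 338))) = 20887/(-17146 - 2*353*(1 + 353*(-5 + 353))/(-5 + 353)) = 20887/(-17146 - 2*353*(1 + 353*348)/348) = 20887/(-17146 - 2*353*(1 + 122844)/348) = 20887/(-17146 - 2*353*122845/348) = 20887/(-17146 - 1*43364285/174) = 20887/(-17146 - 43364285/174) = 20887/(-46347689/174) = 20887*(-174/46347689) = -3634338/46347689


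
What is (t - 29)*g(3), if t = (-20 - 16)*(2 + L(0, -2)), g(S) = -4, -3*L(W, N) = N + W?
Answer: 500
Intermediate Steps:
L(W, N) = -N/3 - W/3 (L(W, N) = -(N + W)/3 = -N/3 - W/3)
t = -96 (t = (-20 - 16)*(2 + (-⅓*(-2) - ⅓*0)) = -36*(2 + (⅔ + 0)) = -36*(2 + ⅔) = -36*8/3 = -96)
(t - 29)*g(3) = (-96 - 29)*(-4) = -125*(-4) = 500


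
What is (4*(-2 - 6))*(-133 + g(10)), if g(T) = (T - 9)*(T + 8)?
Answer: 3680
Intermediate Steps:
g(T) = (-9 + T)*(8 + T)
(4*(-2 - 6))*(-133 + g(10)) = (4*(-2 - 6))*(-133 + (-72 + 10² - 1*10)) = (4*(-8))*(-133 + (-72 + 100 - 10)) = -32*(-133 + 18) = -32*(-115) = 3680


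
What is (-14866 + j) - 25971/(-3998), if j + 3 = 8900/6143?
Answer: -364983265413/24559714 ≈ -14861.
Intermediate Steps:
j = -9529/6143 (j = -3 + 8900/6143 = -9529/6143 ≈ -1.5512)
(-14866 + j) - 25971/(-3998) = (-14866 - 9529/6143) - 25971/(-3998) = -91331367/6143 - 25971*(-1/3998) = -91331367/6143 + 25971/3998 = -364983265413/24559714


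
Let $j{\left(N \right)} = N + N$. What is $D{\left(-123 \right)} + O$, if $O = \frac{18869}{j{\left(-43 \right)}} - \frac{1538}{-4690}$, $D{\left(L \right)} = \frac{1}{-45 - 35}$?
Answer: $- \frac{70694707}{322672} \approx -219.09$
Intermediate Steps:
$j{\left(N \right)} = 2 N$
$D{\left(L \right)} = - \frac{1}{80}$ ($D{\left(L \right)} = \frac{1}{-80} = - \frac{1}{80}$)
$O = - \frac{44181671}{201670}$ ($O = \frac{18869}{2 \left(-43\right)} - \frac{1538}{-4690} = \frac{18869}{-86} - - \frac{769}{2345} = 18869 \left(- \frac{1}{86}\right) + \frac{769}{2345} = - \frac{18869}{86} + \frac{769}{2345} = - \frac{44181671}{201670} \approx -219.08$)
$D{\left(-123 \right)} + O = - \frac{1}{80} - \frac{44181671}{201670} = - \frac{70694707}{322672}$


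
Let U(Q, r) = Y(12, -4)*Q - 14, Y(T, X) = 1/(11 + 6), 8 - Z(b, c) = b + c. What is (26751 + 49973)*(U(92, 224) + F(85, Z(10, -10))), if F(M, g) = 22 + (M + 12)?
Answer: 144010948/17 ≈ 8.4712e+6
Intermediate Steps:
Z(b, c) = 8 - b - c (Z(b, c) = 8 - (b + c) = 8 + (-b - c) = 8 - b - c)
Y(T, X) = 1/17
F(M, g) = 34 + M (F(M, g) = 22 + (12 + M) = 34 + M)
U(Q, r) = -14 + Q/17 (U(Q, r) = Q/17 - 14 = -14 + Q/17)
(26751 + 49973)*(U(92, 224) + F(85, Z(10, -10))) = (26751 + 49973)*((-14 + (1/17)*92) + (34 + 85)) = 76724*((-14 + 92/17) + 119) = 76724*(-146/17 + 119) = 76724*(1877/17) = 144010948/17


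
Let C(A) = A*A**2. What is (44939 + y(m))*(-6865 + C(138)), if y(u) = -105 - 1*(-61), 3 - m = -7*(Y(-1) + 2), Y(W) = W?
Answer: 117679088265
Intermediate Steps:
C(A) = A**3
m = 10 (m = 3 - (-7)*(-1 + 2) = 3 - (-7) = 3 - 1*(-7) = 3 + 7 = 10)
y(u) = -44 (y(u) = -105 + 61 = -44)
(44939 + y(m))*(-6865 + C(138)) = (44939 - 44)*(-6865 + 138**3) = 44895*(-6865 + 2628072) = 44895*2621207 = 117679088265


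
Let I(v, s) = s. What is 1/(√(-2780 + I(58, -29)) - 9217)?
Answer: -9217/84955898 - 53*I/84955898 ≈ -0.00010849 - 6.2385e-7*I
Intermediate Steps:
1/(√(-2780 + I(58, -29)) - 9217) = 1/(√(-2780 - 29) - 9217) = 1/(√(-2809) - 9217) = 1/(53*I - 9217) = 1/(-9217 + 53*I) = (-9217 - 53*I)/84955898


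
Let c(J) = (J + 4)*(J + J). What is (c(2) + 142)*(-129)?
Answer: -21414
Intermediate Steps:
c(J) = 2*J*(4 + J) (c(J) = (4 + J)*(2*J) = 2*J*(4 + J))
(c(2) + 142)*(-129) = (2*2*(4 + 2) + 142)*(-129) = (2*2*6 + 142)*(-129) = (24 + 142)*(-129) = 166*(-129) = -21414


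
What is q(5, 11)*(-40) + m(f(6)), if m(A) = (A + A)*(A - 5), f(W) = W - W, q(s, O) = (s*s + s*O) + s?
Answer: -3400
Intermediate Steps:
q(s, O) = s + s² + O*s (q(s, O) = (s² + O*s) + s = s + s² + O*s)
f(W) = 0
m(A) = 2*A*(-5 + A) (m(A) = (2*A)*(-5 + A) = 2*A*(-5 + A))
q(5, 11)*(-40) + m(f(6)) = (5*(1 + 11 + 5))*(-40) + 2*0*(-5 + 0) = (5*17)*(-40) + 2*0*(-5) = 85*(-40) + 0 = -3400 + 0 = -3400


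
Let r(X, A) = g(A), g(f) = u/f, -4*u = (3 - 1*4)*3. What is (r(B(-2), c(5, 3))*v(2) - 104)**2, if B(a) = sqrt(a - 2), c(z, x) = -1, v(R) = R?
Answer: 44521/4 ≈ 11130.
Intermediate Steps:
u = 3/4 (u = -(3 - 1*4)*3/4 = -(3 - 4)*3/4 = -(-1)*3/4 = -1/4*(-3) = 3/4 ≈ 0.75000)
B(a) = sqrt(-2 + a)
g(f) = 3/(4*f)
r(X, A) = 3/(4*A)
(r(B(-2), c(5, 3))*v(2) - 104)**2 = (((3/4)/(-1))*2 - 104)**2 = (((3/4)*(-1))*2 - 104)**2 = (-3/4*2 - 104)**2 = (-3/2 - 104)**2 = (-211/2)**2 = 44521/4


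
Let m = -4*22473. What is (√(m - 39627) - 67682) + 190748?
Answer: 123066 + 9*I*√1599 ≈ 1.2307e+5 + 359.89*I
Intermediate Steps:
m = -89892
(√(m - 39627) - 67682) + 190748 = (√(-89892 - 39627) - 67682) + 190748 = (√(-129519) - 67682) + 190748 = (9*I*√1599 - 67682) + 190748 = (-67682 + 9*I*√1599) + 190748 = 123066 + 9*I*√1599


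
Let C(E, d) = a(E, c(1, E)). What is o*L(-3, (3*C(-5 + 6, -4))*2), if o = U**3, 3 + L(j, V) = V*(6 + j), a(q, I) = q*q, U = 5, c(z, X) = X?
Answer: 1875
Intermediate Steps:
a(q, I) = q**2
C(E, d) = E**2
L(j, V) = -3 + V*(6 + j)
o = 125 (o = 5**3 = 125)
o*L(-3, (3*C(-5 + 6, -4))*2) = 125*(-3 + 6*((3*(-5 + 6)**2)*2) + ((3*(-5 + 6)**2)*2)*(-3)) = 125*(-3 + 6*((3*1**2)*2) + ((3*1**2)*2)*(-3)) = 125*(-3 + 6*((3*1)*2) + ((3*1)*2)*(-3)) = 125*(-3 + 6*(3*2) + (3*2)*(-3)) = 125*(-3 + 6*6 + 6*(-3)) = 125*(-3 + 36 - 18) = 125*15 = 1875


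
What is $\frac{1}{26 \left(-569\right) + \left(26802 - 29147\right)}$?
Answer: $- \frac{1}{17139} \approx -5.8346 \cdot 10^{-5}$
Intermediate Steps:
$\frac{1}{26 \left(-569\right) + \left(26802 - 29147\right)} = \frac{1}{-14794 + \left(26802 - 29147\right)} = \frac{1}{-14794 - 2345} = \frac{1}{-17139} = - \frac{1}{17139}$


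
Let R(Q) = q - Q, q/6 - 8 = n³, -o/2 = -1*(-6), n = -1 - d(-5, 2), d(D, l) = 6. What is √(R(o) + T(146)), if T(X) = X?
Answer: 2*I*√463 ≈ 43.035*I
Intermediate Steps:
n = -7 (n = -1 - 1*6 = -1 - 6 = -7)
o = -12 (o = -(-2)*(-6) = -2*6 = -12)
q = -2010 (q = 48 + 6*(-7)³ = 48 + 6*(-343) = 48 - 2058 = -2010)
R(Q) = -2010 - Q
√(R(o) + T(146)) = √((-2010 - 1*(-12)) + 146) = √((-2010 + 12) + 146) = √(-1998 + 146) = √(-1852) = 2*I*√463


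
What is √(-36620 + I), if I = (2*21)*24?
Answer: 2*I*√8903 ≈ 188.71*I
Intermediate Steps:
I = 1008 (I = 42*24 = 1008)
√(-36620 + I) = √(-36620 + 1008) = √(-35612) = 2*I*√8903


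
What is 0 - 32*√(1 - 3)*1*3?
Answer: -96*I*√2 ≈ -135.76*I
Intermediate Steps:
0 - 32*√(1 - 3)*1*3 = 0 - 32*√(-2)*1*3 = 0 - 32*(I*√2)*1*3 = 0 - 32*I*√2*3 = 0 - 96*I*√2 = -96*I*√2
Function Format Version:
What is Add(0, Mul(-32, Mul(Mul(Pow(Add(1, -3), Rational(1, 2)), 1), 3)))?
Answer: Mul(-96, I, Pow(2, Rational(1, 2))) ≈ Mul(-135.76, I)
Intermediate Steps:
Add(0, Mul(-32, Mul(Mul(Pow(Add(1, -3), Rational(1, 2)), 1), 3))) = Add(0, Mul(-32, Mul(Mul(Pow(-2, Rational(1, 2)), 1), 3))) = Add(0, Mul(-32, Mul(Mul(Mul(I, Pow(2, Rational(1, 2))), 1), 3))) = Add(0, Mul(-32, Mul(Mul(I, Pow(2, Rational(1, 2))), 3))) = Add(0, Mul(-32, Mul(3, I, Pow(2, Rational(1, 2))))) = Add(0, Mul(-96, I, Pow(2, Rational(1, 2)))) = Mul(-96, I, Pow(2, Rational(1, 2)))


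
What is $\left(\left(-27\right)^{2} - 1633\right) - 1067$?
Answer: $-1971$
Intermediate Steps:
$\left(\left(-27\right)^{2} - 1633\right) - 1067 = \left(729 - 1633\right) - 1067 = -904 - 1067 = -1971$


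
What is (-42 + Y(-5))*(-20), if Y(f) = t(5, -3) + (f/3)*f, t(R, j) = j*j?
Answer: 1480/3 ≈ 493.33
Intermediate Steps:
t(R, j) = j²
Y(f) = 9 + f²/3 (Y(f) = (-3)² + (f/3)*f = 9 + (f*(⅓))*f = 9 + (f/3)*f = 9 + f²/3)
(-42 + Y(-5))*(-20) = (-42 + (9 + (⅓)*(-5)²))*(-20) = (-42 + (9 + (⅓)*25))*(-20) = (-42 + (9 + 25/3))*(-20) = (-42 + 52/3)*(-20) = -74/3*(-20) = 1480/3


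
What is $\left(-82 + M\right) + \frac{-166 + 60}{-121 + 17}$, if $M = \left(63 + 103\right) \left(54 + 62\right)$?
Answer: $\frac{997101}{52} \approx 19175.0$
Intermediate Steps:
$M = 19256$ ($M = 166 \cdot 116 = 19256$)
$\left(-82 + M\right) + \frac{-166 + 60}{-121 + 17} = \left(-82 + 19256\right) + \frac{-166 + 60}{-121 + 17} = 19174 - \frac{106}{-104} = 19174 - - \frac{53}{52} = 19174 + \frac{53}{52} = \frac{997101}{52}$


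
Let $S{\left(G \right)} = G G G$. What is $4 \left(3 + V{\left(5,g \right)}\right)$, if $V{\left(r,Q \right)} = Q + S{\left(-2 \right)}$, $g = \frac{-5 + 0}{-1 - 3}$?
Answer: $-15$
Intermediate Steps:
$S{\left(G \right)} = G^{3}$ ($S{\left(G \right)} = G^{2} G = G^{3}$)
$g = \frac{5}{4}$ ($g = - \frac{5}{-4} = \left(-5\right) \left(- \frac{1}{4}\right) = \frac{5}{4} \approx 1.25$)
$V{\left(r,Q \right)} = -8 + Q$ ($V{\left(r,Q \right)} = Q + \left(-2\right)^{3} = Q - 8 = -8 + Q$)
$4 \left(3 + V{\left(5,g \right)}\right) = 4 \left(3 + \left(-8 + \frac{5}{4}\right)\right) = 4 \left(3 - \frac{27}{4}\right) = 4 \left(- \frac{15}{4}\right) = -15$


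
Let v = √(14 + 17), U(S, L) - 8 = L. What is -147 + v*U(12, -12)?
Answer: -147 - 4*√31 ≈ -169.27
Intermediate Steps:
U(S, L) = 8 + L
v = √31 ≈ 5.5678
-147 + v*U(12, -12) = -147 + √31*(8 - 12) = -147 + √31*(-4) = -147 - 4*√31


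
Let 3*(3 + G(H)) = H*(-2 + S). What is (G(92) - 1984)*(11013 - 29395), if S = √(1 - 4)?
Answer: 112957390/3 - 1691144*I*√3/3 ≈ 3.7652e+7 - 9.7638e+5*I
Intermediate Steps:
S = I*√3 (S = √(-3) = I*√3 ≈ 1.732*I)
G(H) = -3 + H*(-2 + I*√3)/3 (G(H) = -3 + (H*(-2 + I*√3))/3 = -3 + H*(-2 + I*√3)/3)
(G(92) - 1984)*(11013 - 29395) = ((-3 - ⅔*92 + (⅓)*I*92*√3) - 1984)*(11013 - 29395) = ((-3 - 184/3 + 92*I*√3/3) - 1984)*(-18382) = ((-193/3 + 92*I*√3/3) - 1984)*(-18382) = (-6145/3 + 92*I*√3/3)*(-18382) = 112957390/3 - 1691144*I*√3/3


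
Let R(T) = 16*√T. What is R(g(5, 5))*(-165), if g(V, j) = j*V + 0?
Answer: -13200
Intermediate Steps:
g(V, j) = V*j (g(V, j) = V*j + 0 = V*j)
R(g(5, 5))*(-165) = (16*√(5*5))*(-165) = (16*√25)*(-165) = (16*5)*(-165) = 80*(-165) = -13200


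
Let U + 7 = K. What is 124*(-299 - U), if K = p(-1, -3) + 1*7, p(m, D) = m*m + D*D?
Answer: -38316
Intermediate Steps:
p(m, D) = D**2 + m**2 (p(m, D) = m**2 + D**2 = D**2 + m**2)
K = 17 (K = ((-3)**2 + (-1)**2) + 1*7 = (9 + 1) + 7 = 10 + 7 = 17)
U = 10 (U = -7 + 17 = 10)
124*(-299 - U) = 124*(-299 - 1*10) = 124*(-299 - 10) = 124*(-309) = -38316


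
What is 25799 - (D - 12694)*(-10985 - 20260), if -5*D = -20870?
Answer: -266181601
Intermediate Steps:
D = 4174 (D = -⅕*(-20870) = 4174)
25799 - (D - 12694)*(-10985 - 20260) = 25799 - (4174 - 12694)*(-10985 - 20260) = 25799 - (-8520)*(-31245) = 25799 - 1*266207400 = 25799 - 266207400 = -266181601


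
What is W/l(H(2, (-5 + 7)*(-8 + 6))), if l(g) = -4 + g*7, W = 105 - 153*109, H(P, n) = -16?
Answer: 4143/29 ≈ 142.86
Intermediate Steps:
W = -16572 (W = 105 - 16677 = -16572)
l(g) = -4 + 7*g
W/l(H(2, (-5 + 7)*(-8 + 6))) = -16572/(-4 + 7*(-16)) = -16572/(-4 - 112) = -16572/(-116) = -16572*(-1/116) = 4143/29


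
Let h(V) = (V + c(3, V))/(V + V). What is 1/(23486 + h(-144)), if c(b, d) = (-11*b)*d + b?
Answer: 96/2253119 ≈ 4.2608e-5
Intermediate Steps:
c(b, d) = b - 11*b*d (c(b, d) = -11*b*d + b = b - 11*b*d)
h(V) = (3 - 32*V)/(2*V) (h(V) = (V + 3*(1 - 11*V))/(V + V) = (V + (3 - 33*V))/((2*V)) = (3 - 32*V)*(1/(2*V)) = (3 - 32*V)/(2*V))
1/(23486 + h(-144)) = 1/(23486 + (-16 + (3/2)/(-144))) = 1/(23486 + (-16 + (3/2)*(-1/144))) = 1/(23486 + (-16 - 1/96)) = 1/(23486 - 1537/96) = 1/(2253119/96) = 96/2253119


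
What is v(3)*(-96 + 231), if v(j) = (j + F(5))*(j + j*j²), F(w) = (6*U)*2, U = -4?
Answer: -182250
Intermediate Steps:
F(w) = -48 (F(w) = (6*(-4))*2 = -24*2 = -48)
v(j) = (-48 + j)*(j + j³) (v(j) = (j - 48)*(j + j*j²) = (-48 + j)*(j + j³))
v(3)*(-96 + 231) = (3*(-48 + 3 + 3³ - 48*3²))*(-96 + 231) = (3*(-48 + 3 + 27 - 48*9))*135 = (3*(-48 + 3 + 27 - 432))*135 = (3*(-450))*135 = -1350*135 = -182250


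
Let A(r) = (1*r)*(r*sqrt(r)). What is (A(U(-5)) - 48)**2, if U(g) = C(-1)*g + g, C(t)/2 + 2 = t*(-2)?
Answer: (48 - 25*I*sqrt(5))**2 ≈ -821.0 - 5366.6*I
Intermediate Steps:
C(t) = -4 - 4*t (C(t) = -4 + 2*(t*(-2)) = -4 + 2*(-2*t) = -4 - 4*t)
U(g) = g (U(g) = (-4 - 4*(-1))*g + g = (-4 + 4)*g + g = 0*g + g = 0 + g = g)
A(r) = r**(5/2) (A(r) = r*r**(3/2) = r**(5/2))
(A(U(-5)) - 48)**2 = ((-5)**(5/2) - 48)**2 = (25*I*sqrt(5) - 48)**2 = (-48 + 25*I*sqrt(5))**2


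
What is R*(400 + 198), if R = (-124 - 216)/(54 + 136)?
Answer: -20332/19 ≈ -1070.1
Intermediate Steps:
R = -34/19 (R = -340/190 = -340*1/190 = -34/19 ≈ -1.7895)
R*(400 + 198) = -34*(400 + 198)/19 = -34/19*598 = -20332/19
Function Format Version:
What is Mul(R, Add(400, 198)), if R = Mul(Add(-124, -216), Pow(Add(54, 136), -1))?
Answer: Rational(-20332, 19) ≈ -1070.1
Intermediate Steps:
R = Rational(-34, 19) (R = Mul(-340, Pow(190, -1)) = Mul(-340, Rational(1, 190)) = Rational(-34, 19) ≈ -1.7895)
Mul(R, Add(400, 198)) = Mul(Rational(-34, 19), Add(400, 198)) = Mul(Rational(-34, 19), 598) = Rational(-20332, 19)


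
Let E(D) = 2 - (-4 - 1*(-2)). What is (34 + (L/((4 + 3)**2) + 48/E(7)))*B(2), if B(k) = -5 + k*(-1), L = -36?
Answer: -2218/7 ≈ -316.86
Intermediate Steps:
B(k) = -5 - k
E(D) = 4 (E(D) = 2 - (-4 + 2) = 2 - 1*(-2) = 2 + 2 = 4)
(34 + (L/((4 + 3)**2) + 48/E(7)))*B(2) = (34 + (-36/(4 + 3)**2 + 48/4))*(-5 - 1*2) = (34 + (-36/(7**2) + 48*(1/4)))*(-5 - 2) = (34 + (-36/49 + 12))*(-7) = (34 + 552/49)*(-7) = (2218/49)*(-7) = -2218/7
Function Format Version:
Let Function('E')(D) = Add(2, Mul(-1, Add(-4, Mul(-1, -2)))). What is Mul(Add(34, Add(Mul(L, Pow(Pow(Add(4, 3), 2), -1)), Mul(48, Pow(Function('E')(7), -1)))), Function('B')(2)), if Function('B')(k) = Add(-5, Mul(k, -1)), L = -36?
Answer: Rational(-2218, 7) ≈ -316.86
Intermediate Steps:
Function('B')(k) = Add(-5, Mul(-1, k))
Function('E')(D) = 4 (Function('E')(D) = Add(2, Mul(-1, Add(-4, 2))) = Add(2, Mul(-1, -2)) = Add(2, 2) = 4)
Mul(Add(34, Add(Mul(L, Pow(Pow(Add(4, 3), 2), -1)), Mul(48, Pow(Function('E')(7), -1)))), Function('B')(2)) = Mul(Add(34, Add(Mul(-36, Pow(Pow(Add(4, 3), 2), -1)), Mul(48, Pow(4, -1)))), Add(-5, Mul(-1, 2))) = Mul(Add(34, Add(Mul(-36, Pow(Pow(7, 2), -1)), Mul(48, Rational(1, 4)))), Add(-5, -2)) = Mul(Add(34, Add(Mul(-36, Pow(49, -1)), 12)), -7) = Mul(Add(34, Add(Mul(-36, Rational(1, 49)), 12)), -7) = Mul(Add(34, Add(Rational(-36, 49), 12)), -7) = Mul(Add(34, Rational(552, 49)), -7) = Mul(Rational(2218, 49), -7) = Rational(-2218, 7)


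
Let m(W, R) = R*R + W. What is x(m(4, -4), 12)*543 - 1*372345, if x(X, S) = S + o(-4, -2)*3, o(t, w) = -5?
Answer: -373974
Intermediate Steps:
m(W, R) = W + R² (m(W, R) = R² + W = W + R²)
x(X, S) = -15 + S (x(X, S) = S - 5*3 = S - 15 = -15 + S)
x(m(4, -4), 12)*543 - 1*372345 = (-15 + 12)*543 - 1*372345 = -3*543 - 372345 = -1629 - 372345 = -373974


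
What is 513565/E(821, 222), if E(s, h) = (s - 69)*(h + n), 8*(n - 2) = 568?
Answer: 102713/44368 ≈ 2.3150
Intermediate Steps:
n = 73 (n = 2 + (⅛)*568 = 2 + 71 = 73)
E(s, h) = (-69 + s)*(73 + h) (E(s, h) = (s - 69)*(h + 73) = (-69 + s)*(73 + h))
513565/E(821, 222) = 513565/(-5037 - 69*222 + 73*821 + 222*821) = 513565/(-5037 - 15318 + 59933 + 182262) = 513565/221840 = 513565*(1/221840) = 102713/44368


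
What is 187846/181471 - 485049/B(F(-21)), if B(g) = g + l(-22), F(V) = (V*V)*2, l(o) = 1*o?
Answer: -87860779519/156065060 ≈ -562.98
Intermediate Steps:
l(o) = o
F(V) = 2*V**2 (F(V) = V**2*2 = 2*V**2)
B(g) = -22 + g (B(g) = g - 22 = -22 + g)
187846/181471 - 485049/B(F(-21)) = 187846/181471 - 485049/(-22 + 2*(-21)**2) = 187846*(1/181471) - 485049/(-22 + 2*441) = 187846/181471 - 485049/(-22 + 882) = 187846/181471 - 485049/860 = -87860779519/156065060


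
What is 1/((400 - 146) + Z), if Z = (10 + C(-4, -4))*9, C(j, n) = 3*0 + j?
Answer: 1/308 ≈ 0.0032468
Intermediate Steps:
C(j, n) = j (C(j, n) = 0 + j = j)
Z = 54 (Z = (10 - 4)*9 = 6*9 = 54)
1/((400 - 146) + Z) = 1/((400 - 146) + 54) = 1/(254 + 54) = 1/308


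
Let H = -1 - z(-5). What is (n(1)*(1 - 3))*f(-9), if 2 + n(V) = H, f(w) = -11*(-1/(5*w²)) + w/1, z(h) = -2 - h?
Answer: -14536/135 ≈ -107.67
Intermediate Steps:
H = -4 (H = -1 - (-2 - 1*(-5)) = -1 - (-2 + 5) = -1 - 1*3 = -1 - 3 = -4)
f(w) = w + 11/(5*w²) (f(w) = -11*(-1/(5*w²)) + w*1 = -(-11)/(5*w²) + w = 11/(5*w²) + w = w + 11/(5*w²))
n(V) = -6 (n(V) = -2 - 4 = -6)
(n(1)*(1 - 3))*f(-9) = (-6*(1 - 3))*(-9 + (11/5)/(-9)²) = (-6*(-2))*(-9 + (11/5)*(1/81)) = 12*(-9 + 11/405) = 12*(-3634/405) = -14536/135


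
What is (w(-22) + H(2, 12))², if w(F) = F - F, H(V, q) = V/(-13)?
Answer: 4/169 ≈ 0.023669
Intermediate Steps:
H(V, q) = -V/13 (H(V, q) = V*(-1/13) = -V/13)
w(F) = 0
(w(-22) + H(2, 12))² = (0 - 1/13*2)² = (0 - 2/13)² = (-2/13)² = 4/169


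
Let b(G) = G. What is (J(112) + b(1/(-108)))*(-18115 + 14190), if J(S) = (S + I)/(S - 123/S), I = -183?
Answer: 3419605225/1341468 ≈ 2549.2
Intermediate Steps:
J(S) = (-183 + S)/(S - 123/S) (J(S) = (S - 183)/(S - 123/S) = (-183 + S)/(S - 123/S))
(J(112) + b(1/(-108)))*(-18115 + 14190) = (112*(-183 + 112)/(-123 + 112**2) + 1/(-108))*(-18115 + 14190) = (112*(-71)/(-123 + 12544) - 1/108)*(-3925) = (112*(-71)/12421 - 1/108)*(-3925) = (112*(1/12421)*(-71) - 1/108)*(-3925) = (-7952/12421 - 1/108)*(-3925) = -871237/1341468*(-3925) = 3419605225/1341468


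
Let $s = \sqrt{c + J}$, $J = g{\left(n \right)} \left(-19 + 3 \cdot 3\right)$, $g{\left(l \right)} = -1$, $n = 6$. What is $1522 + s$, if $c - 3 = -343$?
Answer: $1522 + i \sqrt{330} \approx 1522.0 + 18.166 i$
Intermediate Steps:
$J = 10$ ($J = - (-19 + 3 \cdot 3) = - (-19 + 9) = \left(-1\right) \left(-10\right) = 10$)
$c = -340$ ($c = 3 - 343 = -340$)
$s = i \sqrt{330}$ ($s = \sqrt{-340 + 10} = \sqrt{-330} = i \sqrt{330} \approx 18.166 i$)
$1522 + s = 1522 + i \sqrt{330}$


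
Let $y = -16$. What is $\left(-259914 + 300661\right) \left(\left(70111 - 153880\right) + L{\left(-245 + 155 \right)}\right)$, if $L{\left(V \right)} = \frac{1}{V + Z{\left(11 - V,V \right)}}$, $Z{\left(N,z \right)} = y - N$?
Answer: $- \frac{706560477448}{207} \approx -3.4133 \cdot 10^{9}$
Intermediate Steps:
$Z{\left(N,z \right)} = -16 - N$
$L{\left(V \right)} = \frac{1}{-27 + 2 V}$ ($L{\left(V \right)} = \frac{1}{V - \left(27 - V\right)} = \frac{1}{V + \left(-16 + \left(-11 + V\right)\right)} = \frac{1}{V + \left(-27 + V\right)} = \frac{1}{-27 + 2 V}$)
$\left(-259914 + 300661\right) \left(\left(70111 - 153880\right) + L{\left(-245 + 155 \right)}\right) = \left(-259914 + 300661\right) \left(\left(70111 - 153880\right) + \frac{1}{-27 + 2 \left(-245 + 155\right)}\right) = 40747 \left(-83769 + \frac{1}{-27 + 2 \left(-90\right)}\right) = 40747 \left(-83769 + \frac{1}{-27 - 180}\right) = 40747 \left(-83769 + \frac{1}{-207}\right) = 40747 \left(-83769 - \frac{1}{207}\right) = 40747 \left(- \frac{17340184}{207}\right) = - \frac{706560477448}{207}$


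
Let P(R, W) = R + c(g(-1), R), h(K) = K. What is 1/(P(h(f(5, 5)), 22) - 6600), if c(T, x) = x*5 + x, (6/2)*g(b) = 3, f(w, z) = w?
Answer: -1/6565 ≈ -0.00015232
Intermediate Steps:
g(b) = 1 (g(b) = (1/3)*3 = 1)
c(T, x) = 6*x (c(T, x) = 5*x + x = 6*x)
P(R, W) = 7*R (P(R, W) = R + 6*R = 7*R)
1/(P(h(f(5, 5)), 22) - 6600) = 1/(7*5 - 6600) = 1/(35 - 6600) = 1/(-6565) = -1/6565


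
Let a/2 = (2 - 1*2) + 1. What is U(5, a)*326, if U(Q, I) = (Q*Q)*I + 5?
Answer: 17930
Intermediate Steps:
a = 2 (a = 2*((2 - 1*2) + 1) = 2*((2 - 2) + 1) = 2*(0 + 1) = 2*1 = 2)
U(Q, I) = 5 + I*Q**2 (U(Q, I) = Q**2*I + 5 = I*Q**2 + 5 = 5 + I*Q**2)
U(5, a)*326 = (5 + 2*5**2)*326 = (5 + 2*25)*326 = (5 + 50)*326 = 55*326 = 17930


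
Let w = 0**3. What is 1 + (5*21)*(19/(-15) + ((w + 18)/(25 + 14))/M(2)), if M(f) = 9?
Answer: -1646/13 ≈ -126.62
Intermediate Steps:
w = 0
1 + (5*21)*(19/(-15) + ((w + 18)/(25 + 14))/M(2)) = 1 + (5*21)*(19/(-15) + ((0 + 18)/(25 + 14))/9) = 1 + 105*(19*(-1/15) + (18/39)*(1/9)) = 1 + 105*(-19/15 + (18*(1/39))*(1/9)) = 1 + 105*(-19/15 + (6/13)*(1/9)) = 1 + 105*(-19/15 + 2/39) = 1 + 105*(-79/65) = 1 - 1659/13 = -1646/13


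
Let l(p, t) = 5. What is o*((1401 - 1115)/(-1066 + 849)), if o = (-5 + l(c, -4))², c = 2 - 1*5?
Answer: 0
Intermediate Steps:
c = -3 (c = 2 - 5 = -3)
o = 0 (o = (-5 + 5)² = 0² = 0)
o*((1401 - 1115)/(-1066 + 849)) = 0*((1401 - 1115)/(-1066 + 849)) = 0*(286/(-217)) = 0*(286*(-1/217)) = 0*(-286/217) = 0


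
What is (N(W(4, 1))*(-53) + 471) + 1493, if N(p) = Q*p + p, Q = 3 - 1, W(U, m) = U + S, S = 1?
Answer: 1169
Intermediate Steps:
W(U, m) = 1 + U (W(U, m) = U + 1 = 1 + U)
Q = 2
N(p) = 3*p (N(p) = 2*p + p = 3*p)
(N(W(4, 1))*(-53) + 471) + 1493 = ((3*(1 + 4))*(-53) + 471) + 1493 = ((3*5)*(-53) + 471) + 1493 = (15*(-53) + 471) + 1493 = (-795 + 471) + 1493 = -324 + 1493 = 1169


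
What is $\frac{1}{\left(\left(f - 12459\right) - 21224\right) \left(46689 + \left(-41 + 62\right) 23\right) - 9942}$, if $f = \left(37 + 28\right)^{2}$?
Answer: $- \frac{1}{1389602718} \approx -7.1963 \cdot 10^{-10}$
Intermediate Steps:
$f = 4225$ ($f = 65^{2} = 4225$)
$\frac{1}{\left(\left(f - 12459\right) - 21224\right) \left(46689 + \left(-41 + 62\right) 23\right) - 9942} = \frac{1}{\left(\left(4225 - 12459\right) - 21224\right) \left(46689 + \left(-41 + 62\right) 23\right) - 9942} = \frac{1}{\left(\left(4225 - 12459\right) - 21224\right) \left(46689 + 21 \cdot 23\right) - 9942} = \frac{1}{\left(-8234 - 21224\right) \left(46689 + 483\right) - 9942} = \frac{1}{\left(-29458\right) 47172 - 9942} = \frac{1}{-1389592776 - 9942} = \frac{1}{-1389602718} = - \frac{1}{1389602718}$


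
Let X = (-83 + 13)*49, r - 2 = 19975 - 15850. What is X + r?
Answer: 697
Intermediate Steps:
r = 4127 (r = 2 + (19975 - 15850) = 2 + 4125 = 4127)
X = -3430 (X = -70*49 = -3430)
X + r = -3430 + 4127 = 697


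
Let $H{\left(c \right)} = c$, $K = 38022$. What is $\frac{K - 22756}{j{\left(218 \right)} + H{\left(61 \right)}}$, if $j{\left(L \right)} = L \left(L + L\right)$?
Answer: $\frac{15266}{95109} \approx 0.16051$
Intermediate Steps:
$j{\left(L \right)} = 2 L^{2}$ ($j{\left(L \right)} = L 2 L = 2 L^{2}$)
$\frac{K - 22756}{j{\left(218 \right)} + H{\left(61 \right)}} = \frac{38022 - 22756}{2 \cdot 218^{2} + 61} = \frac{15266}{2 \cdot 47524 + 61} = \frac{15266}{95048 + 61} = \frac{15266}{95109}$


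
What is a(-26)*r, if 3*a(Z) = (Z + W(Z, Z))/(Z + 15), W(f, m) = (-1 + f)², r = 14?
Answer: -9842/33 ≈ -298.24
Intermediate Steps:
a(Z) = (Z + (-1 + Z)²)/(3*(15 + Z)) (a(Z) = ((Z + (-1 + Z)²)/(Z + 15))/3 = ((Z + (-1 + Z)²)/(15 + Z))/3 = (Z + (-1 + Z)²)/(3*(15 + Z)))
a(-26)*r = ((-26 + (-1 - 26)²)/(3*(15 - 26)))*14 = ((⅓)*(-26 + (-27)²)/(-11))*14 = ((⅓)*(-1/11)*(-26 + 729))*14 = ((⅓)*(-1/11)*703)*14 = -703/33*14 = -9842/33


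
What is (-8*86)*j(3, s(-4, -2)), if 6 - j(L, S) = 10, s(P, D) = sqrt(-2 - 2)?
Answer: 2752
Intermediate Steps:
s(P, D) = 2*I (s(P, D) = sqrt(-4) = 2*I)
j(L, S) = -4 (j(L, S) = 6 - 1*10 = 6 - 10 = -4)
(-8*86)*j(3, s(-4, -2)) = -8*86*(-4) = -688*(-4) = 2752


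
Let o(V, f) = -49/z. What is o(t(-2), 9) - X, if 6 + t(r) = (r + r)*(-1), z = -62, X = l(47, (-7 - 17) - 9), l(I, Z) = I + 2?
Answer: -2989/62 ≈ -48.210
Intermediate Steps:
l(I, Z) = 2 + I
X = 49 (X = 2 + 47 = 49)
t(r) = -6 - 2*r (t(r) = -6 + (r + r)*(-1) = -6 + (2*r)*(-1) = -6 - 2*r)
o(V, f) = 49/62 (o(V, f) = -49/(-62) = -49*(-1/62) = 49/62)
o(t(-2), 9) - X = 49/62 - 1*49 = 49/62 - 49 = -2989/62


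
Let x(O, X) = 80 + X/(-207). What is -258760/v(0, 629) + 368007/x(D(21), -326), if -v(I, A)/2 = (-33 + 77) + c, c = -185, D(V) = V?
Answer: 8556309629/2380926 ≈ 3593.7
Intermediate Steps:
x(O, X) = 80 - X/207 (x(O, X) = 80 + X*(-1/207) = 80 - X/207)
v(I, A) = 282 (v(I, A) = -2*((-33 + 77) - 185) = -2*(44 - 185) = -2*(-141) = 282)
-258760/v(0, 629) + 368007/x(D(21), -326) = -258760/282 + 368007/(80 - 1/207*(-326)) = -258760*1/282 + 368007/(80 + 326/207) = -129380/141 + 368007/(16886/207) = -129380/141 + 368007*(207/16886) = -129380/141 + 76177449/16886 = 8556309629/2380926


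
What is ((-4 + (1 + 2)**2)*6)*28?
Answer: 840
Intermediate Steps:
((-4 + (1 + 2)**2)*6)*28 = ((-4 + 3**2)*6)*28 = ((-4 + 9)*6)*28 = (5*6)*28 = 30*28 = 840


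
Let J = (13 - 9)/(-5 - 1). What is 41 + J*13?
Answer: 97/3 ≈ 32.333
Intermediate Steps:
J = -⅔ (J = 4/(-6) = 4*(-⅙) = -⅔ ≈ -0.66667)
41 + J*13 = 41 - ⅔*13 = 41 - 26/3 = 97/3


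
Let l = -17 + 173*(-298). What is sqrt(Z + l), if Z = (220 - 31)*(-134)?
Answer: I*sqrt(76897) ≈ 277.3*I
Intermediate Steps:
Z = -25326 (Z = 189*(-134) = -25326)
l = -51571 (l = -17 - 51554 = -51571)
sqrt(Z + l) = sqrt(-25326 - 51571) = sqrt(-76897) = I*sqrt(76897)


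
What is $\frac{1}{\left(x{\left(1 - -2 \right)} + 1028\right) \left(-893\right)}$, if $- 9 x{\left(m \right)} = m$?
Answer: $- \frac{3}{2753119} \approx -1.0897 \cdot 10^{-6}$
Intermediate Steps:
$x{\left(m \right)} = - \frac{m}{9}$
$\frac{1}{\left(x{\left(1 - -2 \right)} + 1028\right) \left(-893\right)} = \frac{1}{\left(- \frac{1 - -2}{9} + 1028\right) \left(-893\right)} = \frac{1}{\left(- \frac{1 + 2}{9} + 1028\right) \left(-893\right)} = \frac{1}{\left(\left(- \frac{1}{9}\right) 3 + 1028\right) \left(-893\right)} = \frac{1}{\left(- \frac{1}{3} + 1028\right) \left(-893\right)} = \frac{1}{\frac{3083}{3} \left(-893\right)} = \frac{1}{- \frac{2753119}{3}} = - \frac{3}{2753119}$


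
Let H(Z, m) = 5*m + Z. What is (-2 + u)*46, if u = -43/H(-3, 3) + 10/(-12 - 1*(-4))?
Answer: -943/3 ≈ -314.33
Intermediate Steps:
H(Z, m) = Z + 5*m
u = -29/6 (u = -43/(-3 + 5*3) + 10/(-12 - 1*(-4)) = -43/(-3 + 15) + 10/(-12 + 4) = -43/12 + 10/(-8) = -43*1/12 + 10*(-1/8) = -43/12 - 5/4 = -29/6 ≈ -4.8333)
(-2 + u)*46 = (-2 - 29/6)*46 = -41/6*46 = -943/3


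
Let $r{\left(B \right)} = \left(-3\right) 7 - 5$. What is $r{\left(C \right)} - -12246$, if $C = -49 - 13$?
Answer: $12220$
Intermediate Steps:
$C = -62$
$r{\left(B \right)} = -26$ ($r{\left(B \right)} = -21 - 5 = -26$)
$r{\left(C \right)} - -12246 = -26 - -12246 = -26 + \left(-3252 + 15498\right) = -26 + 12246 = 12220$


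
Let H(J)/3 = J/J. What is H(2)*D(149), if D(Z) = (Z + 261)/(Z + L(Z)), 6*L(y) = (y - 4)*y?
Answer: 7380/22499 ≈ 0.32801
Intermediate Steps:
L(y) = y*(-4 + y)/6 (L(y) = ((y - 4)*y)/6 = ((-4 + y)*y)/6 = (y*(-4 + y))/6 = y*(-4 + y)/6)
D(Z) = (261 + Z)/(Z + Z*(-4 + Z)/6) (D(Z) = (Z + 261)/(Z + Z*(-4 + Z)/6) = (261 + Z)/(Z + Z*(-4 + Z)/6))
H(J) = 3 (H(J) = 3*(J/J) = 3*1 = 3)
H(2)*D(149) = 3*(6*(261 + 149)/(149*(2 + 149))) = 3*(6*(1/149)*410/151) = 3*(6*(1/149)*(1/151)*410) = 3*(2460/22499) = 7380/22499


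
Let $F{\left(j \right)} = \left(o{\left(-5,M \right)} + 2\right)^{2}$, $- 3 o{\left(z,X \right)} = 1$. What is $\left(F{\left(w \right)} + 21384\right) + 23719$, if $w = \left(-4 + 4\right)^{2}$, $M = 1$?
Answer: $\frac{405952}{9} \approx 45106.0$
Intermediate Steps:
$w = 0$ ($w = 0^{2} = 0$)
$o{\left(z,X \right)} = - \frac{1}{3}$ ($o{\left(z,X \right)} = \left(- \frac{1}{3}\right) 1 = - \frac{1}{3}$)
$F{\left(j \right)} = \frac{25}{9}$ ($F{\left(j \right)} = \left(- \frac{1}{3} + 2\right)^{2} = \left(\frac{5}{3}\right)^{2} = \frac{25}{9}$)
$\left(F{\left(w \right)} + 21384\right) + 23719 = \left(\frac{25}{9} + 21384\right) + 23719 = \frac{192481}{9} + 23719 = \frac{405952}{9}$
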